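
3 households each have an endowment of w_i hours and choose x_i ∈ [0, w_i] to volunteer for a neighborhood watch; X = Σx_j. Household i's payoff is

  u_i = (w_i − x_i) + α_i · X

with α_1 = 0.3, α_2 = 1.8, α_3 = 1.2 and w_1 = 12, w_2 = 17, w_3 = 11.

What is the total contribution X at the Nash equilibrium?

28

∂u_i/∂x_i = α_i − 1, so household i contributes w_i if α_i > 1, else 0.
α_i > 1 for i ∈ {2, 3}; NE contributions (0, 17, 11), X = 28.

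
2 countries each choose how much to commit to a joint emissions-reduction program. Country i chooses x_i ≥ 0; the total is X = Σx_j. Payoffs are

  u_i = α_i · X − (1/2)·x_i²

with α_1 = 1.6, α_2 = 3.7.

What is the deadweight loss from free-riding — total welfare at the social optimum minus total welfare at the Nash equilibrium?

Country i's FOC: ∂u_i/∂x_i = α_i − x_i = 0, so x_i* = α_i.
NE contributions = (1.6, 3.7); X = 5.3.
W^NE = (Σα)·X − ½Σα_i² = 5.3² − ½·16.25 = 19.965.
Planner sets x_i = Σα_j = 5.3 for every i, so X^SO = 2·5.3 = 10.6.
W^SO = (Σα)·X^SO − ½·2·(Σα)² = (2/2)·5.3² = 28.09.
Deadweight loss = W^SO − W^NE = 8.125.

8.125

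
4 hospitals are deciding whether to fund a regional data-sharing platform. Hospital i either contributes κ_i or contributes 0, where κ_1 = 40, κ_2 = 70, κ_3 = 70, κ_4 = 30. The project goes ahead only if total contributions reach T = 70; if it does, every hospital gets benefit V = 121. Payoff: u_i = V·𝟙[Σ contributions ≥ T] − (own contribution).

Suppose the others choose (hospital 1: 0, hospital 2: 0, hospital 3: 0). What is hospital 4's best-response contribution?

0

Others' total = 0. Even contributing 30 gives 30 < 70: no benefit either way.
Best response: 0.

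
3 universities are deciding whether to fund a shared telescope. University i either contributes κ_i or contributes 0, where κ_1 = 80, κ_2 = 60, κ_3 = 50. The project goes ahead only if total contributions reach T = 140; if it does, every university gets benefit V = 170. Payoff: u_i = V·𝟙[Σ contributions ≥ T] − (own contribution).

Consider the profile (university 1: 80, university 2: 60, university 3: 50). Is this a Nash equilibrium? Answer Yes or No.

Total = 190 ≥ 140: provided.
University 1 (pledges 80, payoff 90): dropping to 0 → total 110, payoff 0. No gain.
University 2 (pledges 60, payoff 110): dropping to 0 → total 130, payoff 0. No gain.
University 3 (pledges 50, payoff 120): dropping to 0 → total 140, payoff 170. Profitable deviation.

No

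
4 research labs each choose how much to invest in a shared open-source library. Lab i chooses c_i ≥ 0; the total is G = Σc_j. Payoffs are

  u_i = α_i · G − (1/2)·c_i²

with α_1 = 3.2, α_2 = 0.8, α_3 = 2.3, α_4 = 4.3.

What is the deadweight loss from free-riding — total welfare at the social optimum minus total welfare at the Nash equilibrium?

129.69

Lab i's FOC: ∂u_i/∂c_i = α_i − c_i = 0, so c_i* = α_i.
NE contributions = (3.2, 0.8, 2.3, 4.3); G = 10.6.
W^NE = (Σα)·G − ½Σα_i² = 10.6² − ½·34.66 = 95.03.
Planner sets c_i = Σα_j = 10.6 for every i, so G^SO = 4·10.6 = 42.4.
W^SO = (Σα)·G^SO − ½·4·(Σα)² = (4/2)·10.6² = 224.72.
Deadweight loss = W^SO − W^NE = 129.69.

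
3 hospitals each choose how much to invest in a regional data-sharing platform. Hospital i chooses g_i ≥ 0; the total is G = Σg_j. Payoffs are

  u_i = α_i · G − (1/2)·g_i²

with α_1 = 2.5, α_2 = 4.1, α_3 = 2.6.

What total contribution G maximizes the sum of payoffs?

Planner FOC: ∂(Σu_j)/∂g_i = (Σα_j) − g_i = 0, so g_i^SO = Σα_j = 9.2 for every i; G^SO = 27.6.

27.6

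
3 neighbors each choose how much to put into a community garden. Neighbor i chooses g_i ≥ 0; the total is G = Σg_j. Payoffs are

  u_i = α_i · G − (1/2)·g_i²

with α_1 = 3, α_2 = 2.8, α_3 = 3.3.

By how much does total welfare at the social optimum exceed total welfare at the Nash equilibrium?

55.27

Neighbor i's FOC: ∂u_i/∂g_i = α_i − g_i = 0, so g_i* = α_i.
NE contributions = (3, 2.8, 3.3); G = 9.1.
W^NE = (Σα)·G − ½Σα_i² = 9.1² − ½·27.73 = 68.945.
Planner sets g_i = Σα_j = 9.1 for every i, so G^SO = 3·9.1 = 27.3.
W^SO = (Σα)·G^SO − ½·3·(Σα)² = (3/2)·9.1² = 124.215.
Deadweight loss = W^SO − W^NE = 55.27.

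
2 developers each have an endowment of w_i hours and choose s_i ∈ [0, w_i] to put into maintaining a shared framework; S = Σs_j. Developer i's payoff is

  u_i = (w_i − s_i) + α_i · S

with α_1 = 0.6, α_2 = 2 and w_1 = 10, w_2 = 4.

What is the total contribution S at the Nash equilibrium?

4

∂u_i/∂s_i = α_i − 1, so developer i contributes w_i if α_i > 1, else 0.
α_i > 1 for i ∈ {2}; NE contributions (0, 4), S = 4.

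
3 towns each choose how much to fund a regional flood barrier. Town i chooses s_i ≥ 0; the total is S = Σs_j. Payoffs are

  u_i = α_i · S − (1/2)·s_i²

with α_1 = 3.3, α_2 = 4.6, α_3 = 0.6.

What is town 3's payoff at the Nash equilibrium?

Town i's FOC: ∂u_i/∂s_i = α_i − s_i = 0, so s_i* = α_i.
NE contributions = (3.3, 4.6, 0.6); S = 8.5.
u_3 = α_3·S − ½·(s_3)² = 0.6·8.5 − ½·0.6² = 4.92.

4.92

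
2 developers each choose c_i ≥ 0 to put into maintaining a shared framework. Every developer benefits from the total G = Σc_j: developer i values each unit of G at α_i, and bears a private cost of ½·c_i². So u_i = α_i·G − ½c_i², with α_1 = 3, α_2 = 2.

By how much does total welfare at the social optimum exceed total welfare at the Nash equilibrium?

Developer i's FOC: ∂u_i/∂c_i = α_i − c_i = 0, so c_i* = α_i.
NE contributions = (3, 2); G = 5.
W^NE = (Σα)·G − ½Σα_i² = 5² − ½·13 = 18.5.
Planner sets c_i = Σα_j = 5 for every i, so G^SO = 2·5 = 10.
W^SO = (Σα)·G^SO − ½·2·(Σα)² = (2/2)·5² = 25.
Deadweight loss = W^SO − W^NE = 6.5.

6.5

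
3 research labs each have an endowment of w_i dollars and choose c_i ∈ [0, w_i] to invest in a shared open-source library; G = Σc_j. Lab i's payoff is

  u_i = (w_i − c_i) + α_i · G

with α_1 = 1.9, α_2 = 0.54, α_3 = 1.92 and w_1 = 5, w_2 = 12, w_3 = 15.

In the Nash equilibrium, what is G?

20

∂u_i/∂c_i = α_i − 1, so lab i contributes w_i if α_i > 1, else 0.
α_i > 1 for i ∈ {1, 3}; NE contributions (5, 0, 15), G = 20.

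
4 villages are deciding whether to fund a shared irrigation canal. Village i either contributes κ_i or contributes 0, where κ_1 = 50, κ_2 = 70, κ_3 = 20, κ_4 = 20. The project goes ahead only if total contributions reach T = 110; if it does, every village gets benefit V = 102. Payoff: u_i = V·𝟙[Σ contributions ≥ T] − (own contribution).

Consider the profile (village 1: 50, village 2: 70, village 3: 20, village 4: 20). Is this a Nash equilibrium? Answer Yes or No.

Total = 160 ≥ 110: provided.
Village 1 (pledges 50, payoff 52): dropping to 0 → total 110, payoff 102. Profitable deviation.

No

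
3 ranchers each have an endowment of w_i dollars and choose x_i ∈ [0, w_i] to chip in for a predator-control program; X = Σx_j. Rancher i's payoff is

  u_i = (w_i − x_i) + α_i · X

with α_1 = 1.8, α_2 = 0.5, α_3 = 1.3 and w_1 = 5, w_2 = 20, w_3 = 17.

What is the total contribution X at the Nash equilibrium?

22

∂u_i/∂x_i = α_i − 1, so rancher i contributes w_i if α_i > 1, else 0.
α_i > 1 for i ∈ {1, 3}; NE contributions (5, 0, 17), X = 22.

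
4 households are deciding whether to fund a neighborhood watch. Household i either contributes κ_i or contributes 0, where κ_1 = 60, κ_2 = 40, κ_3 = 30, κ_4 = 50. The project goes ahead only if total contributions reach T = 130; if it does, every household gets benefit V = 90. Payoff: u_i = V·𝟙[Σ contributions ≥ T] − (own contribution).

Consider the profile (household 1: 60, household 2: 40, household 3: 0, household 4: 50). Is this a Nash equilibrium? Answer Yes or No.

Total = 150 ≥ 130: provided.
Household 1 (pledges 60, payoff 30): dropping to 0 → total 90, payoff 0. No gain.
Household 2 (pledges 40, payoff 50): dropping to 0 → total 110, payoff 0. No gain.
Household 3 (pledges 0, payoff 90): pledging 30 → total 180, payoff 60. No gain.
Household 4 (pledges 50, payoff 40): dropping to 0 → total 100, payoff 0. No gain.

Yes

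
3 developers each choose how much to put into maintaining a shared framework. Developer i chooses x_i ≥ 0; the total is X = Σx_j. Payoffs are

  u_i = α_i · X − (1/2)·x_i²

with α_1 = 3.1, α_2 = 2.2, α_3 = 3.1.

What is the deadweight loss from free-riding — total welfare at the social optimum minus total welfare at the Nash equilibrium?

Developer i's FOC: ∂u_i/∂x_i = α_i − x_i = 0, so x_i* = α_i.
NE contributions = (3.1, 2.2, 3.1); X = 8.4.
W^NE = (Σα)·X − ½Σα_i² = 8.4² − ½·24.06 = 58.53.
Planner sets x_i = Σα_j = 8.4 for every i, so X^SO = 3·8.4 = 25.2.
W^SO = (Σα)·X^SO − ½·3·(Σα)² = (3/2)·8.4² = 105.84.
Deadweight loss = W^SO − W^NE = 47.31.

47.31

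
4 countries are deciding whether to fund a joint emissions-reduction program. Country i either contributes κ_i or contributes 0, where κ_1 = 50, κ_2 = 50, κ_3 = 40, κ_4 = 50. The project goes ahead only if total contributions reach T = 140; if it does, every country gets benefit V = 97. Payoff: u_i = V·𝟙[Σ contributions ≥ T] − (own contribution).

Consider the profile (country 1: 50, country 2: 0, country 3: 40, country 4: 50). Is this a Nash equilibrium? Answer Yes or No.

Yes

Total = 140 ≥ 140: provided.
Country 1 (pledges 50, payoff 47): dropping to 0 → total 90, payoff 0. No gain.
Country 2 (pledges 0, payoff 97): pledging 50 → total 190, payoff 47. No gain.
Country 3 (pledges 40, payoff 57): dropping to 0 → total 100, payoff 0. No gain.
Country 4 (pledges 50, payoff 47): dropping to 0 → total 90, payoff 0. No gain.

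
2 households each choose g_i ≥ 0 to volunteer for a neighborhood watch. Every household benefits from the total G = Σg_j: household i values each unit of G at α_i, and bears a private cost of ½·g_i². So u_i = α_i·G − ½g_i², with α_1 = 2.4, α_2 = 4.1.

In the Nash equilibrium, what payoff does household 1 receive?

12.72

Household i's FOC: ∂u_i/∂g_i = α_i − g_i = 0, so g_i* = α_i.
NE contributions = (2.4, 4.1); G = 6.5.
u_1 = α_1·G − ½·(g_1)² = 2.4·6.5 − ½·2.4² = 12.72.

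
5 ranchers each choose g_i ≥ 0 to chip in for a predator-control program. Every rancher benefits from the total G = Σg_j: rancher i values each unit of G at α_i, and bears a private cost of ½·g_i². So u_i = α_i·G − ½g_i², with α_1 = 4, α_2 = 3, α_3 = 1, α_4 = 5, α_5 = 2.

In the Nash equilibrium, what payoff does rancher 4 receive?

62.5

Rancher i's FOC: ∂u_i/∂g_i = α_i − g_i = 0, so g_i* = α_i.
NE contributions = (4, 3, 1, 5, 2); G = 15.
u_4 = α_4·G − ½·(g_4)² = 5·15 − ½·5² = 62.5.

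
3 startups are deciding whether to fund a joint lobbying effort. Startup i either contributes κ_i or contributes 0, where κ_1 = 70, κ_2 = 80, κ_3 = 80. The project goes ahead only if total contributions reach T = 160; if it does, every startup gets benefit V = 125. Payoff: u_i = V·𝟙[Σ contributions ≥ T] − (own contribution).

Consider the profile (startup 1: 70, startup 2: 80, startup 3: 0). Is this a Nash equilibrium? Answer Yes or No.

No

Total = 150 < 160: not provided.
Startup 1 (pledges 70, payoff -70): dropping to 0 → total 80, payoff 0. Profitable deviation.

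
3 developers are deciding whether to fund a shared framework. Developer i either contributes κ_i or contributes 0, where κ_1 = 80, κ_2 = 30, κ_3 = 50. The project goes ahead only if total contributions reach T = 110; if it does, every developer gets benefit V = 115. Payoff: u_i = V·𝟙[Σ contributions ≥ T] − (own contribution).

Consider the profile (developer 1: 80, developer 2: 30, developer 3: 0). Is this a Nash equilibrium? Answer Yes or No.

Yes

Total = 110 ≥ 110: provided.
Developer 1 (pledges 80, payoff 35): dropping to 0 → total 30, payoff 0. No gain.
Developer 2 (pledges 30, payoff 85): dropping to 0 → total 80, payoff 0. No gain.
Developer 3 (pledges 0, payoff 115): pledging 50 → total 160, payoff 65. No gain.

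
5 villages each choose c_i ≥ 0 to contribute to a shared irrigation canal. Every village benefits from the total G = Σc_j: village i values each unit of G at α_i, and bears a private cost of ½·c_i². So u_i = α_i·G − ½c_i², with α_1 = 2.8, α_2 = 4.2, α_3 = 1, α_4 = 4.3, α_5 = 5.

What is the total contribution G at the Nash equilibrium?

17.3

Village i's FOC: ∂u_i/∂c_i = α_i − c_i = 0, so c_i* = α_i.
NE contributions = (2.8, 4.2, 1, 4.3, 5); G = 17.3.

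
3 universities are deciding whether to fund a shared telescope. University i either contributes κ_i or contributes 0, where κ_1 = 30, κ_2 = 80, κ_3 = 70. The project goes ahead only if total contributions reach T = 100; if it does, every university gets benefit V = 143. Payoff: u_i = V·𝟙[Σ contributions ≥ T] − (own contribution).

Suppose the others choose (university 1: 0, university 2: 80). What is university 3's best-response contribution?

70

Others' total = 80. Contributing 70 brings total to 150 ≥ 100: gain V − κ_3 = 73.
Best response: 70.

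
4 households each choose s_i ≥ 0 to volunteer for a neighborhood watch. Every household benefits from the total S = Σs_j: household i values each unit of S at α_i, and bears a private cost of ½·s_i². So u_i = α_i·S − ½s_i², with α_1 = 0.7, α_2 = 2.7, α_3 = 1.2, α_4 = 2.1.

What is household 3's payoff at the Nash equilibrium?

7.32

Household i's FOC: ∂u_i/∂s_i = α_i − s_i = 0, so s_i* = α_i.
NE contributions = (0.7, 2.7, 1.2, 2.1); S = 6.7.
u_3 = α_3·S − ½·(s_3)² = 1.2·6.7 − ½·1.2² = 7.32.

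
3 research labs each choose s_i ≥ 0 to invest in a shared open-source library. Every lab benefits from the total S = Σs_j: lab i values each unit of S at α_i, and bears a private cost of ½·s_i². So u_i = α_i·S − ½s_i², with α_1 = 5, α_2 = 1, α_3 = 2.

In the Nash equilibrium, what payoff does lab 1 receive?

27.5

Lab i's FOC: ∂u_i/∂s_i = α_i − s_i = 0, so s_i* = α_i.
NE contributions = (5, 1, 2); S = 8.
u_1 = α_1·S − ½·(s_1)² = 5·8 − ½·5² = 27.5.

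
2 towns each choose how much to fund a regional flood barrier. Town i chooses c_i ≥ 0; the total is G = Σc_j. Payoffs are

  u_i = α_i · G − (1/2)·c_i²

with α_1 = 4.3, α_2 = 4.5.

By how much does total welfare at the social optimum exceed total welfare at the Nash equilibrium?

Town i's FOC: ∂u_i/∂c_i = α_i − c_i = 0, so c_i* = α_i.
NE contributions = (4.3, 4.5); G = 8.8.
W^NE = (Σα)·G − ½Σα_i² = 8.8² − ½·38.74 = 58.07.
Planner sets c_i = Σα_j = 8.8 for every i, so G^SO = 2·8.8 = 17.6.
W^SO = (Σα)·G^SO − ½·2·(Σα)² = (2/2)·8.8² = 77.44.
Deadweight loss = W^SO − W^NE = 19.37.

19.37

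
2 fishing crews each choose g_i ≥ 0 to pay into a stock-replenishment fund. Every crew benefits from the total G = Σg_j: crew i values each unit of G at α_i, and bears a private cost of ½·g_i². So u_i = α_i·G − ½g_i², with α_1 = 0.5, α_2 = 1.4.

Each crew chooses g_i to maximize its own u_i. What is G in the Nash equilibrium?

1.9

Crew i's FOC: ∂u_i/∂g_i = α_i − g_i = 0, so g_i* = α_i.
NE contributions = (0.5, 1.4); G = 1.9.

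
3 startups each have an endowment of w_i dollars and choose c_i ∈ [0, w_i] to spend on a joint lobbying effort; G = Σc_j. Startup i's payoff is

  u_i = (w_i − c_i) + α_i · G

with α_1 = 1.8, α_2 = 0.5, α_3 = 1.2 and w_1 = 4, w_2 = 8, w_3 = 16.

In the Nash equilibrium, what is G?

∂u_i/∂c_i = α_i − 1, so startup i contributes w_i if α_i > 1, else 0.
α_i > 1 for i ∈ {1, 3}; NE contributions (4, 0, 16), G = 20.

20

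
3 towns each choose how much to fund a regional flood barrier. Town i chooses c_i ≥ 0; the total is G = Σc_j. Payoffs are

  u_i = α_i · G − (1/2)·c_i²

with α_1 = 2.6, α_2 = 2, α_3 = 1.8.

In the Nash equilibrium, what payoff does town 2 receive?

10.8

Town i's FOC: ∂u_i/∂c_i = α_i − c_i = 0, so c_i* = α_i.
NE contributions = (2.6, 2, 1.8); G = 6.4.
u_2 = α_2·G − ½·(c_2)² = 2·6.4 − ½·2² = 10.8.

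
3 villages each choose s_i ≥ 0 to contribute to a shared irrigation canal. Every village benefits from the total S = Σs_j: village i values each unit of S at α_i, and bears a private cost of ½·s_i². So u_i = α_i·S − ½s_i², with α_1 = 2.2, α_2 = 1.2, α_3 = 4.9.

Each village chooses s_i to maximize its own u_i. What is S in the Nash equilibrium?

8.3

Village i's FOC: ∂u_i/∂s_i = α_i − s_i = 0, so s_i* = α_i.
NE contributions = (2.2, 1.2, 4.9); S = 8.3.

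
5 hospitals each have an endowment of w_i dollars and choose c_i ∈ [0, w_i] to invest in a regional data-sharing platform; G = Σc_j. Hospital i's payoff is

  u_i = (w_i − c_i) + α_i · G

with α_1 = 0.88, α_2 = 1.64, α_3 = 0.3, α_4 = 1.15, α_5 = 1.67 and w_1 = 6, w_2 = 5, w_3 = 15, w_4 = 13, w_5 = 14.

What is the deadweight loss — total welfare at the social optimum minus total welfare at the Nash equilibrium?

97.44

∂u_i/∂c_i = α_i − 1, so hospital i contributes w_i if α_i > 1, else 0.
α_i > 1 for i ∈ {2, 4, 5}; NE contributions (0, 5, 0, 13, 14), G = 32.
W^NE = Σw_i − G^NE + (Σα_i)·G^NE = 53 + 4.64·32 = 201.48.
Planner: ∂(Σu_j)/∂c_i = Σα_j − 1 = 4.64 > 0, so everyone contributes w_i; G^SO = 53, W^SO = 53 + 4.64·53 = 298.92.
Deadweight loss = 97.44.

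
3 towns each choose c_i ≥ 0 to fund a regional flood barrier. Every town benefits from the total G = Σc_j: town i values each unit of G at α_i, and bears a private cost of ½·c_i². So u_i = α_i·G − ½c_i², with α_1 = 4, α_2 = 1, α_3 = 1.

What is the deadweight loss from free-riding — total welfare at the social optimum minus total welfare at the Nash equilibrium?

Town i's FOC: ∂u_i/∂c_i = α_i − c_i = 0, so c_i* = α_i.
NE contributions = (4, 1, 1); G = 6.
W^NE = (Σα)·G − ½Σα_i² = 6² − ½·18 = 27.
Planner sets c_i = Σα_j = 6 for every i, so G^SO = 3·6 = 18.
W^SO = (Σα)·G^SO − ½·3·(Σα)² = (3/2)·6² = 54.
Deadweight loss = W^SO − W^NE = 27.

27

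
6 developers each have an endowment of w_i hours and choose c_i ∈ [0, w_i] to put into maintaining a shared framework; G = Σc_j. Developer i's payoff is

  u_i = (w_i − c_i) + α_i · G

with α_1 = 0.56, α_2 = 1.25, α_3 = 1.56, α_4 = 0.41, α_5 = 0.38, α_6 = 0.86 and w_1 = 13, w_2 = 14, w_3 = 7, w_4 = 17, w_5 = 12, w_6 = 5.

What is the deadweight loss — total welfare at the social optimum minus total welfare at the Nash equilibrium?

∂u_i/∂c_i = α_i − 1, so developer i contributes w_i if α_i > 1, else 0.
α_i > 1 for i ∈ {2, 3}; NE contributions (0, 14, 7, 0, 0, 0), G = 21.
W^NE = Σw_i − G^NE + (Σα_i)·G^NE = 68 + 4.02·21 = 152.42.
Planner: ∂(Σu_j)/∂c_i = Σα_j − 1 = 4.02 > 0, so everyone contributes w_i; G^SO = 68, W^SO = 68 + 4.02·68 = 341.36.
Deadweight loss = 188.94.

188.94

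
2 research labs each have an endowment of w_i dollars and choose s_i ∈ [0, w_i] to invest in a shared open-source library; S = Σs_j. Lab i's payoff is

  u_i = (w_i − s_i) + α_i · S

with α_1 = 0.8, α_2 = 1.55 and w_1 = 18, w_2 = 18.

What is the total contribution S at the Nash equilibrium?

∂u_i/∂s_i = α_i − 1, so lab i contributes w_i if α_i > 1, else 0.
α_i > 1 for i ∈ {2}; NE contributions (0, 18), S = 18.

18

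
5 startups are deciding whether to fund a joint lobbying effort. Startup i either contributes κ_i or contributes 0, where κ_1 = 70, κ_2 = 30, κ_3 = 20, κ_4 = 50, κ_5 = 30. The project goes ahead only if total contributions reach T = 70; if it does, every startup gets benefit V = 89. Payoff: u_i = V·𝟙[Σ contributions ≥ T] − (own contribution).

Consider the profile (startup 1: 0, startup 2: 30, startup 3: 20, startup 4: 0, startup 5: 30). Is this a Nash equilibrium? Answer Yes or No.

Total = 80 ≥ 70: provided.
Startup 1 (pledges 0, payoff 89): pledging 70 → total 150, payoff 19. No gain.
Startup 2 (pledges 30, payoff 59): dropping to 0 → total 50, payoff 0. No gain.
Startup 3 (pledges 20, payoff 69): dropping to 0 → total 60, payoff 0. No gain.
Startup 4 (pledges 0, payoff 89): pledging 50 → total 130, payoff 39. No gain.
Startup 5 (pledges 30, payoff 59): dropping to 0 → total 50, payoff 0. No gain.

Yes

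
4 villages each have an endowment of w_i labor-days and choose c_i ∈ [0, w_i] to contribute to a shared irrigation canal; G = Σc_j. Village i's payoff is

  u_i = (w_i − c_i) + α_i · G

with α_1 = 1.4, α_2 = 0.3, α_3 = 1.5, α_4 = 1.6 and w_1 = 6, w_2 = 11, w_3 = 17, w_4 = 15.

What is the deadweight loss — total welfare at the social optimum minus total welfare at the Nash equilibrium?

∂u_i/∂c_i = α_i − 1, so village i contributes w_i if α_i > 1, else 0.
α_i > 1 for i ∈ {1, 3, 4}; NE contributions (6, 0, 17, 15), G = 38.
W^NE = Σw_i − G^NE + (Σα_i)·G^NE = 49 + 3.8·38 = 193.4.
Planner: ∂(Σu_j)/∂c_i = Σα_j − 1 = 3.8 > 0, so everyone contributes w_i; G^SO = 49, W^SO = 49 + 3.8·49 = 235.2.
Deadweight loss = 41.8.

41.8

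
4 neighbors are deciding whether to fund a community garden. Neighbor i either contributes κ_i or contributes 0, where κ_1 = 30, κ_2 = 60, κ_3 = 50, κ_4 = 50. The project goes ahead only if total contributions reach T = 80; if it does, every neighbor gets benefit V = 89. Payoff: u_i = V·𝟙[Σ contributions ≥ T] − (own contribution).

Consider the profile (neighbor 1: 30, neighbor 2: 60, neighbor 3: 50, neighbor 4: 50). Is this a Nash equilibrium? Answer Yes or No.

No

Total = 190 ≥ 80: provided.
Neighbor 1 (pledges 30, payoff 59): dropping to 0 → total 160, payoff 89. Profitable deviation.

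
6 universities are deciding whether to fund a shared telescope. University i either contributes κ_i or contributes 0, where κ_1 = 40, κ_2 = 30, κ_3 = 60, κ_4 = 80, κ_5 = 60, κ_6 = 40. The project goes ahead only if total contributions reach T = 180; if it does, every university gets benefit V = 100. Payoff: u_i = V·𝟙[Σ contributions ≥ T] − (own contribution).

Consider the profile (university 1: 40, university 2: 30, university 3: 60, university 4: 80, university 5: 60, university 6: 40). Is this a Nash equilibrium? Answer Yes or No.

No

Total = 310 ≥ 180: provided.
University 1 (pledges 40, payoff 60): dropping to 0 → total 270, payoff 100. Profitable deviation.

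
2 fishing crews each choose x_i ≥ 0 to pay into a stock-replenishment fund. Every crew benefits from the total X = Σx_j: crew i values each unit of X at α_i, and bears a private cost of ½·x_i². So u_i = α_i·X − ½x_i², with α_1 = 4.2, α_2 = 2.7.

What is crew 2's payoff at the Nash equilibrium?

14.985

Crew i's FOC: ∂u_i/∂x_i = α_i − x_i = 0, so x_i* = α_i.
NE contributions = (4.2, 2.7); X = 6.9.
u_2 = α_2·X − ½·(x_2)² = 2.7·6.9 − ½·2.7² = 14.985.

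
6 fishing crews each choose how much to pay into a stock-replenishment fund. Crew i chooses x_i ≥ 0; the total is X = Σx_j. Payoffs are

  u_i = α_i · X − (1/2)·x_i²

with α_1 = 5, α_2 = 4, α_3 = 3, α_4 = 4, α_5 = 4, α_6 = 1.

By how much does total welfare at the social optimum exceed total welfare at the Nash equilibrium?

Crew i's FOC: ∂u_i/∂x_i = α_i − x_i = 0, so x_i* = α_i.
NE contributions = (5, 4, 3, 4, 4, 1); X = 21.
W^NE = (Σα)·X − ½Σα_i² = 21² − ½·83 = 399.5.
Planner sets x_i = Σα_j = 21 for every i, so X^SO = 6·21 = 126.
W^SO = (Σα)·X^SO − ½·6·(Σα)² = (6/2)·21² = 1323.
Deadweight loss = W^SO − W^NE = 923.5.

923.5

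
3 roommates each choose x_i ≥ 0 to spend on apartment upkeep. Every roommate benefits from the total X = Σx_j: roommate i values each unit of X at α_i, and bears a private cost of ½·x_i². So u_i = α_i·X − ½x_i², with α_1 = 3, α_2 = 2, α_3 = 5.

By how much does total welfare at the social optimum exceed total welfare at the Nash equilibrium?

69

Roommate i's FOC: ∂u_i/∂x_i = α_i − x_i = 0, so x_i* = α_i.
NE contributions = (3, 2, 5); X = 10.
W^NE = (Σα)·X − ½Σα_i² = 10² − ½·38 = 81.
Planner sets x_i = Σα_j = 10 for every i, so X^SO = 3·10 = 30.
W^SO = (Σα)·X^SO − ½·3·(Σα)² = (3/2)·10² = 150.
Deadweight loss = W^SO − W^NE = 69.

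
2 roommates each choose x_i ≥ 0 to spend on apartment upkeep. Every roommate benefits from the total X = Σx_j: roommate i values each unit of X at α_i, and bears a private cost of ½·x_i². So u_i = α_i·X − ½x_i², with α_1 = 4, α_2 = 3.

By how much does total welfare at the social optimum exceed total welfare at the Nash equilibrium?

Roommate i's FOC: ∂u_i/∂x_i = α_i − x_i = 0, so x_i* = α_i.
NE contributions = (4, 3); X = 7.
W^NE = (Σα)·X − ½Σα_i² = 7² − ½·25 = 36.5.
Planner sets x_i = Σα_j = 7 for every i, so X^SO = 2·7 = 14.
W^SO = (Σα)·X^SO − ½·2·(Σα)² = (2/2)·7² = 49.
Deadweight loss = W^SO − W^NE = 12.5.

12.5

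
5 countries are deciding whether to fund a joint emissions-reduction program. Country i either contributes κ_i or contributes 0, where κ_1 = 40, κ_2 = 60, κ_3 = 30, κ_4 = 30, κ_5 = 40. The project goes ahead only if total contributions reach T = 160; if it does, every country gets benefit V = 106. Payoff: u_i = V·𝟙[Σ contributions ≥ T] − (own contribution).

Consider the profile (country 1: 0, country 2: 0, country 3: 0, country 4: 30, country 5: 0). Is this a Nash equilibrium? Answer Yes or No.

Total = 30 < 160: not provided.
Country 1 (pledges 0, payoff 0): pledging 40 → total 70, payoff -40. No gain.
Country 2 (pledges 0, payoff 0): pledging 60 → total 90, payoff -60. No gain.
Country 3 (pledges 0, payoff 0): pledging 30 → total 60, payoff -30. No gain.
Country 4 (pledges 30, payoff -30): dropping to 0 → total 0, payoff 0. Profitable deviation.

No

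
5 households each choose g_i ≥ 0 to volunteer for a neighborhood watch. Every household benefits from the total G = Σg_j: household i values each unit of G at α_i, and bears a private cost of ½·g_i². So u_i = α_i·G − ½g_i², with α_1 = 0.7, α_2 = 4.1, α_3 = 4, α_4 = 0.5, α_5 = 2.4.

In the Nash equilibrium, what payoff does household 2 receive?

Household i's FOC: ∂u_i/∂g_i = α_i − g_i = 0, so g_i* = α_i.
NE contributions = (0.7, 4.1, 4, 0.5, 2.4); G = 11.7.
u_2 = α_2·G − ½·(g_2)² = 4.1·11.7 − ½·4.1² = 39.565.

39.565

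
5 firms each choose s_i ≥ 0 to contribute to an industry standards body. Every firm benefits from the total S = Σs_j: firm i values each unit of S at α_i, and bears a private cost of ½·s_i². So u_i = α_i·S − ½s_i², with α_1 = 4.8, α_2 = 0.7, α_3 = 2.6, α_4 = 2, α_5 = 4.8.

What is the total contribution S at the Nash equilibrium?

14.9

Firm i's FOC: ∂u_i/∂s_i = α_i − s_i = 0, so s_i* = α_i.
NE contributions = (4.8, 0.7, 2.6, 2, 4.8); S = 14.9.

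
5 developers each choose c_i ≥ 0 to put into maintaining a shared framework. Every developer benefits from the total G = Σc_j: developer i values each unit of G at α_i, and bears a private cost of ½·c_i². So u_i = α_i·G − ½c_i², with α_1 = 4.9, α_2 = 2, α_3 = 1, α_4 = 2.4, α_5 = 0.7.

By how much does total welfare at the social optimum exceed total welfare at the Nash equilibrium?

Developer i's FOC: ∂u_i/∂c_i = α_i − c_i = 0, so c_i* = α_i.
NE contributions = (4.9, 2, 1, 2.4, 0.7); G = 11.
W^NE = (Σα)·G − ½Σα_i² = 11² − ½·35.26 = 103.37.
Planner sets c_i = Σα_j = 11 for every i, so G^SO = 5·11 = 55.
W^SO = (Σα)·G^SO − ½·5·(Σα)² = (5/2)·11² = 302.5.
Deadweight loss = W^SO − W^NE = 199.13.

199.13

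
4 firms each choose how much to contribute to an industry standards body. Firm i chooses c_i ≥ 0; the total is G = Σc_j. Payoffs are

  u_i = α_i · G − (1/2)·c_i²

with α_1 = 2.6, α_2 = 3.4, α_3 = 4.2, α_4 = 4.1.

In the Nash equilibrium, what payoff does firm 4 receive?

50.225

Firm i's FOC: ∂u_i/∂c_i = α_i − c_i = 0, so c_i* = α_i.
NE contributions = (2.6, 3.4, 4.2, 4.1); G = 14.3.
u_4 = α_4·G − ½·(c_4)² = 4.1·14.3 − ½·4.1² = 50.225.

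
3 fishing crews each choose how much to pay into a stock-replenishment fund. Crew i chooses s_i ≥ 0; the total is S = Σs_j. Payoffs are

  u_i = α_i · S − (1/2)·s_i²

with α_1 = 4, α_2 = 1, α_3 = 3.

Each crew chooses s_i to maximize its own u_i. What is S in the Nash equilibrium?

Crew i's FOC: ∂u_i/∂s_i = α_i − s_i = 0, so s_i* = α_i.
NE contributions = (4, 1, 3); S = 8.

8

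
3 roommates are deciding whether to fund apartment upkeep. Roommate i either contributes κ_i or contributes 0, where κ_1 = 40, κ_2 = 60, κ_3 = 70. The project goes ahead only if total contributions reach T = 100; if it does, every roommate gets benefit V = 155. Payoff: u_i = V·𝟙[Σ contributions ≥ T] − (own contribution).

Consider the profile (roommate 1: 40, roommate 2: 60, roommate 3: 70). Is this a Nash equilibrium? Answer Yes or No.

Total = 170 ≥ 100: provided.
Roommate 1 (pledges 40, payoff 115): dropping to 0 → total 130, payoff 155. Profitable deviation.

No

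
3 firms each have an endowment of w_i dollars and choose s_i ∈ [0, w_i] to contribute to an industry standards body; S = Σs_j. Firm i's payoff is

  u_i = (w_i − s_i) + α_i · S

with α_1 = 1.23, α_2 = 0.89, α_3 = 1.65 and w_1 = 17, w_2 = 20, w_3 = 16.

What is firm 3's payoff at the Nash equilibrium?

∂u_i/∂s_i = α_i − 1, so firm i contributes w_i if α_i > 1, else 0.
α_i > 1 for i ∈ {1, 3}; NE contributions (17, 0, 16), S = 33.
u_3 = (16 − 16) + 1.65·33 = 54.45.

54.45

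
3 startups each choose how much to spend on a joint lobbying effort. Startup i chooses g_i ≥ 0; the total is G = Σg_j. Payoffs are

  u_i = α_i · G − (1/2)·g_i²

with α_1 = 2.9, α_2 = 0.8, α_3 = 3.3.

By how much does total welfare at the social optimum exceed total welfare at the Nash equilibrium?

34.47

Startup i's FOC: ∂u_i/∂g_i = α_i − g_i = 0, so g_i* = α_i.
NE contributions = (2.9, 0.8, 3.3); G = 7.
W^NE = (Σα)·G − ½Σα_i² = 7² − ½·19.94 = 39.03.
Planner sets g_i = Σα_j = 7 for every i, so G^SO = 3·7 = 21.
W^SO = (Σα)·G^SO − ½·3·(Σα)² = (3/2)·7² = 73.5.
Deadweight loss = W^SO − W^NE = 34.47.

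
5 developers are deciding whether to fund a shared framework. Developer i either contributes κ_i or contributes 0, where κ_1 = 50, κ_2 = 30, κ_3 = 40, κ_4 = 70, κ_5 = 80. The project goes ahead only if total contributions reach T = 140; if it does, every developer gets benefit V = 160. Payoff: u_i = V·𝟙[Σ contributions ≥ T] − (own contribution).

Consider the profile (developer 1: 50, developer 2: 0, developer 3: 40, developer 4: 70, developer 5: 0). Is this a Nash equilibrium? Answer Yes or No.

Yes

Total = 160 ≥ 140: provided.
Developer 1 (pledges 50, payoff 110): dropping to 0 → total 110, payoff 0. No gain.
Developer 2 (pledges 0, payoff 160): pledging 30 → total 190, payoff 130. No gain.
Developer 3 (pledges 40, payoff 120): dropping to 0 → total 120, payoff 0. No gain.
Developer 4 (pledges 70, payoff 90): dropping to 0 → total 90, payoff 0. No gain.
Developer 5 (pledges 0, payoff 160): pledging 80 → total 240, payoff 80. No gain.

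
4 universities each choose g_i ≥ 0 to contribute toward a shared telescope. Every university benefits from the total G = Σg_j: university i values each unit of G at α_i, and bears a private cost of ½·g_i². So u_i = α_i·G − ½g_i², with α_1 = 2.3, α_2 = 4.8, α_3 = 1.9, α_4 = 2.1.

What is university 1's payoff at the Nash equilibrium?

22.885

University i's FOC: ∂u_i/∂g_i = α_i − g_i = 0, so g_i* = α_i.
NE contributions = (2.3, 4.8, 1.9, 2.1); G = 11.1.
u_1 = α_1·G − ½·(g_1)² = 2.3·11.1 − ½·2.3² = 22.885.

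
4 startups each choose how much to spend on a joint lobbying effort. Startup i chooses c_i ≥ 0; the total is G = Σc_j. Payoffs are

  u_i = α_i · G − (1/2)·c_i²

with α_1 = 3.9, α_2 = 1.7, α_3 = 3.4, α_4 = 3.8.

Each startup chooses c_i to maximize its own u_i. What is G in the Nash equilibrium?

Startup i's FOC: ∂u_i/∂c_i = α_i − c_i = 0, so c_i* = α_i.
NE contributions = (3.9, 1.7, 3.4, 3.8); G = 12.8.

12.8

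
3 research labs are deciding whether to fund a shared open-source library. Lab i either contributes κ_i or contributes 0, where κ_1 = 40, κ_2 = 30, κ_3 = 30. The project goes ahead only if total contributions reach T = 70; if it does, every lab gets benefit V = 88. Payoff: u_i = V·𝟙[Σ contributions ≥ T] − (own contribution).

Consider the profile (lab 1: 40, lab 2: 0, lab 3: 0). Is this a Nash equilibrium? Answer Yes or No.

Total = 40 < 70: not provided.
Lab 1 (pledges 40, payoff -40): dropping to 0 → total 0, payoff 0. Profitable deviation.

No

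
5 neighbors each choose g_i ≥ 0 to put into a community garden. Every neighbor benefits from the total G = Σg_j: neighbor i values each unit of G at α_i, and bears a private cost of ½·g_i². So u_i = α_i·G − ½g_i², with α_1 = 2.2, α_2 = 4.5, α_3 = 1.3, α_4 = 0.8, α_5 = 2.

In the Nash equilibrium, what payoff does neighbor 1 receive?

21.34

Neighbor i's FOC: ∂u_i/∂g_i = α_i − g_i = 0, so g_i* = α_i.
NE contributions = (2.2, 4.5, 1.3, 0.8, 2); G = 10.8.
u_1 = α_1·G − ½·(g_1)² = 2.2·10.8 − ½·2.2² = 21.34.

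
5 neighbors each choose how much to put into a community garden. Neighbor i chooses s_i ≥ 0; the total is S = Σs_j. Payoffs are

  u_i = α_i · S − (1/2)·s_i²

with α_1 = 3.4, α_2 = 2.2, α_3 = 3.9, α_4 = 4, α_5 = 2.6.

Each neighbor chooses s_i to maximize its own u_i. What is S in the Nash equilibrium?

Neighbor i's FOC: ∂u_i/∂s_i = α_i − s_i = 0, so s_i* = α_i.
NE contributions = (3.4, 2.2, 3.9, 4, 2.6); S = 16.1.

16.1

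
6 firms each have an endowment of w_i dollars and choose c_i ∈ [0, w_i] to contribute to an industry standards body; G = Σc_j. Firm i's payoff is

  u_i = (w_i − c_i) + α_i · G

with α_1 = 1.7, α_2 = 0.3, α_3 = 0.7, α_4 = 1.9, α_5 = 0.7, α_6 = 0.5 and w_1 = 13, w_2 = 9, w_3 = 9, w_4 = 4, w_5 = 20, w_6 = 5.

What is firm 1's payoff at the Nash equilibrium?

28.9

∂u_i/∂c_i = α_i − 1, so firm i contributes w_i if α_i > 1, else 0.
α_i > 1 for i ∈ {1, 4}; NE contributions (13, 0, 0, 4, 0, 0), G = 17.
u_1 = (13 − 13) + 1.7·17 = 28.9.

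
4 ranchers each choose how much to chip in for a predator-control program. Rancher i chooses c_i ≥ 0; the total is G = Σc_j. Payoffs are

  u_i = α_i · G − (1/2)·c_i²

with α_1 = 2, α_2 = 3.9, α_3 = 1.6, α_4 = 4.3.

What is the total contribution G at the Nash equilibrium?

11.8

Rancher i's FOC: ∂u_i/∂c_i = α_i − c_i = 0, so c_i* = α_i.
NE contributions = (2, 3.9, 1.6, 4.3); G = 11.8.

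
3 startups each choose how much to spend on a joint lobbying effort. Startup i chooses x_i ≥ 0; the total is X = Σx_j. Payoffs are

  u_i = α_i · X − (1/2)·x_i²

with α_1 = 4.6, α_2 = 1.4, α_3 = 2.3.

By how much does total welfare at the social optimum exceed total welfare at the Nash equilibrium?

Startup i's FOC: ∂u_i/∂x_i = α_i − x_i = 0, so x_i* = α_i.
NE contributions = (4.6, 1.4, 2.3); X = 8.3.
W^NE = (Σα)·X − ½Σα_i² = 8.3² − ½·28.41 = 54.685.
Planner sets x_i = Σα_j = 8.3 for every i, so X^SO = 3·8.3 = 24.9.
W^SO = (Σα)·X^SO − ½·3·(Σα)² = (3/2)·8.3² = 103.335.
Deadweight loss = W^SO − W^NE = 48.65.

48.65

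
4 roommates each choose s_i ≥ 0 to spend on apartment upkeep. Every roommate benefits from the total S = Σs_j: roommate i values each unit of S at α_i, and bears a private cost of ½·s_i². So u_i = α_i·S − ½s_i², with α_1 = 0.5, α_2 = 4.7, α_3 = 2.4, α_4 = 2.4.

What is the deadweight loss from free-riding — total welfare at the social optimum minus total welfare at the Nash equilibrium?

Roommate i's FOC: ∂u_i/∂s_i = α_i − s_i = 0, so s_i* = α_i.
NE contributions = (0.5, 4.7, 2.4, 2.4); S = 10.
W^NE = (Σα)·S − ½Σα_i² = 10² − ½·33.86 = 83.07.
Planner sets s_i = Σα_j = 10 for every i, so S^SO = 4·10 = 40.
W^SO = (Σα)·S^SO − ½·4·(Σα)² = (4/2)·10² = 200.
Deadweight loss = W^SO − W^NE = 116.93.

116.93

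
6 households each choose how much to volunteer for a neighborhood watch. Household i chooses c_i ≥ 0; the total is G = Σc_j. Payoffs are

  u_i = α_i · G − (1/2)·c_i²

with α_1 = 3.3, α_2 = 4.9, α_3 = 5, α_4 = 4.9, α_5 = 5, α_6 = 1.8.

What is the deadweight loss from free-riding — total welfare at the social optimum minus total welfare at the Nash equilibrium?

1296.095

Household i's FOC: ∂u_i/∂c_i = α_i − c_i = 0, so c_i* = α_i.
NE contributions = (3.3, 4.9, 5, 4.9, 5, 1.8); G = 24.9.
W^NE = (Σα)·G − ½Σα_i² = 24.9² − ½·112.15 = 563.935.
Planner sets c_i = Σα_j = 24.9 for every i, so G^SO = 6·24.9 = 149.4.
W^SO = (Σα)·G^SO − ½·6·(Σα)² = (6/2)·24.9² = 1860.03.
Deadweight loss = W^SO − W^NE = 1296.095.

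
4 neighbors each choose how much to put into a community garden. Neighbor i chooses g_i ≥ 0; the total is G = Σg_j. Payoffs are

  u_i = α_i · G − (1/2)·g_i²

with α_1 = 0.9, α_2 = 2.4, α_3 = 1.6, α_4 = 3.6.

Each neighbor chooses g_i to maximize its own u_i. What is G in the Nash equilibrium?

8.5

Neighbor i's FOC: ∂u_i/∂g_i = α_i − g_i = 0, so g_i* = α_i.
NE contributions = (0.9, 2.4, 1.6, 3.6); G = 8.5.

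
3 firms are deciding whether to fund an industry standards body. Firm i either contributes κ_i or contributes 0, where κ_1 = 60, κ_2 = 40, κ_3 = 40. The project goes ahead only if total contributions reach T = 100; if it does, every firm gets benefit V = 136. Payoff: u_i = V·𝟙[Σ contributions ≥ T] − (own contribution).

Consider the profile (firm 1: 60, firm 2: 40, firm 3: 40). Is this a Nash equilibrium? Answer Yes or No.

No

Total = 140 ≥ 100: provided.
Firm 1 (pledges 60, payoff 76): dropping to 0 → total 80, payoff 0. No gain.
Firm 2 (pledges 40, payoff 96): dropping to 0 → total 100, payoff 136. Profitable deviation.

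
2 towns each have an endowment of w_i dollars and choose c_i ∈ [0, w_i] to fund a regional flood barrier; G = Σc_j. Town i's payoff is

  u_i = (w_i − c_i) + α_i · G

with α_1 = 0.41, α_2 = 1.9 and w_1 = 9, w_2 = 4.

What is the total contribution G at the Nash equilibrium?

4

∂u_i/∂c_i = α_i − 1, so town i contributes w_i if α_i > 1, else 0.
α_i > 1 for i ∈ {2}; NE contributions (0, 4), G = 4.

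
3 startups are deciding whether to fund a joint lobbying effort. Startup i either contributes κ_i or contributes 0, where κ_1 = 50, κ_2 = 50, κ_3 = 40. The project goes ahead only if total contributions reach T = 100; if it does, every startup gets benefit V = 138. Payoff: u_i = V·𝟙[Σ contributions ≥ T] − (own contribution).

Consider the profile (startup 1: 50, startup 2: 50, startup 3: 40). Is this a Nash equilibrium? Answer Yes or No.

No

Total = 140 ≥ 100: provided.
Startup 1 (pledges 50, payoff 88): dropping to 0 → total 90, payoff 0. No gain.
Startup 2 (pledges 50, payoff 88): dropping to 0 → total 90, payoff 0. No gain.
Startup 3 (pledges 40, payoff 98): dropping to 0 → total 100, payoff 138. Profitable deviation.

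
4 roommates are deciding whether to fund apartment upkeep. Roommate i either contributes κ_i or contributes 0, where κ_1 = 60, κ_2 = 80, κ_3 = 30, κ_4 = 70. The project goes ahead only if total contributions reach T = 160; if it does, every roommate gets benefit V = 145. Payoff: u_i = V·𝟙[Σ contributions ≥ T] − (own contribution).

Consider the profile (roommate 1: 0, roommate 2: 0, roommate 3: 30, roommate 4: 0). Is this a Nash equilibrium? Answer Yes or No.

Total = 30 < 160: not provided.
Roommate 1 (pledges 0, payoff 0): pledging 60 → total 90, payoff -60. No gain.
Roommate 2 (pledges 0, payoff 0): pledging 80 → total 110, payoff -80. No gain.
Roommate 3 (pledges 30, payoff -30): dropping to 0 → total 0, payoff 0. Profitable deviation.

No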